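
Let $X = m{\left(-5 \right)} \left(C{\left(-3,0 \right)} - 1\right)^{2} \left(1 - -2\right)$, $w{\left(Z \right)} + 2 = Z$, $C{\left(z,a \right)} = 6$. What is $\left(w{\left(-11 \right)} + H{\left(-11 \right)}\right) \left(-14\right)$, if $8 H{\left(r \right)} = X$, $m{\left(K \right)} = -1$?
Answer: $\frac{1253}{4} \approx 313.25$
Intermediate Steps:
$w{\left(Z \right)} = -2 + Z$
$X = -75$ ($X = - \left(6 - 1\right)^{2} \left(1 - -2\right) = - 5^{2} \left(1 + 2\right) = \left(-1\right) 25 \cdot 3 = \left(-25\right) 3 = -75$)
$H{\left(r \right)} = - \frac{75}{8}$ ($H{\left(r \right)} = \frac{1}{8} \left(-75\right) = - \frac{75}{8}$)
$\left(w{\left(-11 \right)} + H{\left(-11 \right)}\right) \left(-14\right) = \left(\left(-2 - 11\right) - \frac{75}{8}\right) \left(-14\right) = \left(-13 - \frac{75}{8}\right) \left(-14\right) = \left(- \frac{179}{8}\right) \left(-14\right) = \frac{1253}{4}$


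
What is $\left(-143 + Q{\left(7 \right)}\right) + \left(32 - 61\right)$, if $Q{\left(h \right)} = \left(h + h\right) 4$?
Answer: $-116$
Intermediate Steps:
$Q{\left(h \right)} = 8 h$ ($Q{\left(h \right)} = 2 h 4 = 8 h$)
$\left(-143 + Q{\left(7 \right)}\right) + \left(32 - 61\right) = \left(-143 + 8 \cdot 7\right) + \left(32 - 61\right) = \left(-143 + 56\right) - 29 = -87 - 29 = -116$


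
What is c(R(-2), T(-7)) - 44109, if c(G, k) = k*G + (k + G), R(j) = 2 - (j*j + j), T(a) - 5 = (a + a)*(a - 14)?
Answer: -43810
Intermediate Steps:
T(a) = 5 + 2*a*(-14 + a) (T(a) = 5 + (a + a)*(a - 14) = 5 + (2*a)*(-14 + a) = 5 + 2*a*(-14 + a))
R(j) = 2 - j - j² (R(j) = 2 - (j² + j) = 2 - (j + j²) = 2 + (-j - j²) = 2 - j - j²)
c(G, k) = G + k + G*k (c(G, k) = G*k + (G + k) = G + k + G*k)
c(R(-2), T(-7)) - 44109 = ((2 - 1*(-2) - 1*(-2)²) + (5 - 28*(-7) + 2*(-7)²) + (2 - 1*(-2) - 1*(-2)²)*(5 - 28*(-7) + 2*(-7)²)) - 44109 = ((2 + 2 - 1*4) + (5 + 196 + 2*49) + (2 + 2 - 1*4)*(5 + 196 + 2*49)) - 44109 = ((2 + 2 - 4) + (5 + 196 + 98) + (2 + 2 - 4)*(5 + 196 + 98)) - 44109 = (0 + 299 + 0*299) - 44109 = (0 + 299 + 0) - 44109 = 299 - 44109 = -43810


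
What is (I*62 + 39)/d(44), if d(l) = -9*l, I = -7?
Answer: 395/396 ≈ 0.99747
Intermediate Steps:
(I*62 + 39)/d(44) = (-7*62 + 39)/((-9*44)) = (-434 + 39)/(-396) = -395*(-1/396) = 395/396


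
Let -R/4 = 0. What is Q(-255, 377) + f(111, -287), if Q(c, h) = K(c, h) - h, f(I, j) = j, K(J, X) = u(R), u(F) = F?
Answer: -664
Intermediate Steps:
R = 0 (R = -4*0 = 0)
K(J, X) = 0
Q(c, h) = -h (Q(c, h) = 0 - h = -h)
Q(-255, 377) + f(111, -287) = -1*377 - 287 = -377 - 287 = -664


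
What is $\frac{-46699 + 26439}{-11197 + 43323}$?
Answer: $- \frac{10130}{16063} \approx -0.63064$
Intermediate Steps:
$\frac{-46699 + 26439}{-11197 + 43323} = - \frac{20260}{32126} = \left(-20260\right) \frac{1}{32126} = - \frac{10130}{16063}$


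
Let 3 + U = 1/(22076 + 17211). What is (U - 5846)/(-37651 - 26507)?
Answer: 38298277/420095891 ≈ 0.091166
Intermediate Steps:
U = -117860/39287 (U = -3 + 1/(22076 + 17211) = -3 + 1/39287 = -117860/39287 ≈ -3.0000)
(U - 5846)/(-37651 - 26507) = (-117860/39287 - 5846)/(-37651 - 26507) = -229789662/39287/(-64158) = -229789662/39287*(-1/64158) = 38298277/420095891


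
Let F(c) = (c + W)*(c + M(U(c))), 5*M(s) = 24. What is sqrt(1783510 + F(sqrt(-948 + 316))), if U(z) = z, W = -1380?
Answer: sqrt(44406350 - 68760*I*sqrt(158))/5 ≈ 1332.8 - 12.969*I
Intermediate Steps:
M(s) = 24/5 (M(s) = (1/5)*24 = 24/5)
F(c) = (-1380 + c)*(24/5 + c) (F(c) = (c - 1380)*(c + 24/5) = (-1380 + c)*(24/5 + c))
sqrt(1783510 + F(sqrt(-948 + 316))) = sqrt(1783510 + (-6624 + (sqrt(-948 + 316))**2 - 6876*sqrt(-948 + 316)/5)) = sqrt(1783510 + (-6624 + (sqrt(-632))**2 - 13752*I*sqrt(158)/5)) = sqrt(1783510 + (-6624 + (2*I*sqrt(158))**2 - 13752*I*sqrt(158)/5)) = sqrt(1783510 + (-6624 - 632 - 13752*I*sqrt(158)/5)) = sqrt(1783510 + (-7256 - 13752*I*sqrt(158)/5)) = sqrt(1776254 - 13752*I*sqrt(158)/5)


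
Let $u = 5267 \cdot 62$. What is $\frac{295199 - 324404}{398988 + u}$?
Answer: $- \frac{29205}{725542} \approx -0.040253$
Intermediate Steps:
$u = 326554$
$\frac{295199 - 324404}{398988 + u} = \frac{295199 - 324404}{398988 + 326554} = - \frac{29205}{725542}$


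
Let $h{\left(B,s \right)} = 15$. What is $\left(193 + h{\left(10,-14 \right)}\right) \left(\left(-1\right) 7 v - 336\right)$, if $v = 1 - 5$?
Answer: $-64064$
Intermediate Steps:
$v = -4$ ($v = 1 - 5 = -4$)
$\left(193 + h{\left(10,-14 \right)}\right) \left(\left(-1\right) 7 v - 336\right) = \left(193 + 15\right) \left(\left(-1\right) 7 \left(-4\right) - 336\right) = 208 \left(\left(-7\right) \left(-4\right) - 336\right) = 208 \left(28 - 336\right) = 208 \left(-308\right) = -64064$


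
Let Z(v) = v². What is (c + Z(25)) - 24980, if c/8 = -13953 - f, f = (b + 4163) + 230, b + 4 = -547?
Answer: -166715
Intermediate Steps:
b = -551 (b = -4 - 547 = -551)
f = 3842 (f = (-551 + 4163) + 230 = 3612 + 230 = 3842)
c = -142360 (c = 8*(-13953 - 1*3842) = 8*(-13953 - 3842) = 8*(-17795) = -142360)
(c + Z(25)) - 24980 = (-142360 + 25²) - 24980 = (-142360 + 625) - 24980 = -141735 - 24980 = -166715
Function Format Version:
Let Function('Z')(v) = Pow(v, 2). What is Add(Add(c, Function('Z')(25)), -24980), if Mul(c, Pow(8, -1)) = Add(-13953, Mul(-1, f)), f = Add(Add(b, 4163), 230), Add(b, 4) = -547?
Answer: -166715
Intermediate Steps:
b = -551 (b = Add(-4, -547) = -551)
f = 3842 (f = Add(Add(-551, 4163), 230) = Add(3612, 230) = 3842)
c = -142360 (c = Mul(8, Add(-13953, Mul(-1, 3842))) = Mul(8, Add(-13953, -3842)) = Mul(8, -17795) = -142360)
Add(Add(c, Function('Z')(25)), -24980) = Add(Add(-142360, Pow(25, 2)), -24980) = Add(Add(-142360, 625), -24980) = Add(-141735, -24980) = -166715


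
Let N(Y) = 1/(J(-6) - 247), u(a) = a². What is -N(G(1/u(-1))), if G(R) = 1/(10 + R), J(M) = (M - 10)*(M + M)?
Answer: 1/55 ≈ 0.018182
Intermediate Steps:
J(M) = 2*M*(-10 + M) (J(M) = (-10 + M)*(2*M) = 2*M*(-10 + M))
N(Y) = -1/55 (N(Y) = 1/(2*(-6)*(-10 - 6) - 247) = 1/(2*(-6)*(-16) - 247) = 1/(192 - 247) = 1/(-55) = -1/55)
-N(G(1/u(-1))) = -1*(-1/55) = 1/55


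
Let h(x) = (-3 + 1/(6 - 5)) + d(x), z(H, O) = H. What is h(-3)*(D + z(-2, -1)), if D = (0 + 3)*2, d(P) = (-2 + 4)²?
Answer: 8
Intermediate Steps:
d(P) = 4 (d(P) = 2² = 4)
D = 6 (D = 3*2 = 6)
h(x) = 2 (h(x) = (-3 + 1/(6 - 5)) + 4 = (-3 + 1/1) + 4 = (-3 + 1) + 4 = -2 + 4 = 2)
h(-3)*(D + z(-2, -1)) = 2*(6 - 2) = 2*4 = 8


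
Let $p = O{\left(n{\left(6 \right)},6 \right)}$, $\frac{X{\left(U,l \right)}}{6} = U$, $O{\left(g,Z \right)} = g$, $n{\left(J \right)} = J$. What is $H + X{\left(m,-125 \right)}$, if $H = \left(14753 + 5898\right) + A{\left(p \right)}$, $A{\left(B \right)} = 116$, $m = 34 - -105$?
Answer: $21601$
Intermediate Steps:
$m = 139$ ($m = 34 + 105 = 139$)
$X{\left(U,l \right)} = 6 U$
$p = 6$
$H = 20767$ ($H = \left(14753 + 5898\right) + 116 = 20651 + 116 = 20767$)
$H + X{\left(m,-125 \right)} = 20767 + 6 \cdot 139 = 20767 + 834 = 21601$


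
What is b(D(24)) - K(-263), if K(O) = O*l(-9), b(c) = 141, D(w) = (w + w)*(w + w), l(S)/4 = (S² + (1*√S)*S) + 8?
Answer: 93769 - 28404*I ≈ 93769.0 - 28404.0*I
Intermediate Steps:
l(S) = 32 + 4*S² + 4*S^(3/2) (l(S) = 4*((S² + (1*√S)*S) + 8) = 4*((S² + √S*S) + 8) = 4*((S² + S^(3/2)) + 8) = 4*(8 + S² + S^(3/2)) = 32 + 4*S² + 4*S^(3/2))
D(w) = 4*w² (D(w) = (2*w)*(2*w) = 4*w²)
K(O) = O*(356 - 108*I) (K(O) = O*(32 + 4*(-9)² + 4*(-9)^(3/2)) = O*(32 + 4*81 + 4*(-27*I)) = O*(32 + 324 - 108*I) = O*(356 - 108*I))
b(D(24)) - K(-263) = 141 - (-263)*(356 - 108*I) = 141 - (-93628 + 28404*I) = 141 + (93628 - 28404*I) = 93769 - 28404*I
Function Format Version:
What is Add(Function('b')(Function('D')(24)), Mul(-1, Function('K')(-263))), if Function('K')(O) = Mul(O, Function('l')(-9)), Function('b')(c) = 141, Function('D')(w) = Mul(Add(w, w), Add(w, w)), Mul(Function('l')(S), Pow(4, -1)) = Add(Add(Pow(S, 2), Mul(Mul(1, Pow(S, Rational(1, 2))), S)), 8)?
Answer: Add(93769, Mul(-28404, I)) ≈ Add(93769., Mul(-28404., I))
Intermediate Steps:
Function('l')(S) = Add(32, Mul(4, Pow(S, 2)), Mul(4, Pow(S, Rational(3, 2)))) (Function('l')(S) = Mul(4, Add(Add(Pow(S, 2), Mul(Mul(1, Pow(S, Rational(1, 2))), S)), 8)) = Mul(4, Add(Add(Pow(S, 2), Mul(Pow(S, Rational(1, 2)), S)), 8)) = Mul(4, Add(Add(Pow(S, 2), Pow(S, Rational(3, 2))), 8)) = Mul(4, Add(8, Pow(S, 2), Pow(S, Rational(3, 2)))) = Add(32, Mul(4, Pow(S, 2)), Mul(4, Pow(S, Rational(3, 2)))))
Function('D')(w) = Mul(4, Pow(w, 2)) (Function('D')(w) = Mul(Mul(2, w), Mul(2, w)) = Mul(4, Pow(w, 2)))
Function('K')(O) = Mul(O, Add(356, Mul(-108, I))) (Function('K')(O) = Mul(O, Add(32, Mul(4, Pow(-9, 2)), Mul(4, Pow(-9, Rational(3, 2))))) = Mul(O, Add(32, Mul(4, 81), Mul(4, Mul(-27, I)))) = Mul(O, Add(32, 324, Mul(-108, I))) = Mul(O, Add(356, Mul(-108, I))))
Add(Function('b')(Function('D')(24)), Mul(-1, Function('K')(-263))) = Add(141, Mul(-1, Mul(-263, Add(356, Mul(-108, I))))) = Add(141, Mul(-1, Add(-93628, Mul(28404, I)))) = Add(141, Add(93628, Mul(-28404, I))) = Add(93769, Mul(-28404, I))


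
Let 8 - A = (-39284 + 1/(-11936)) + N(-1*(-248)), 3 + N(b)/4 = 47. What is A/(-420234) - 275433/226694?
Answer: -743694405506915/568538693531328 ≈ -1.3081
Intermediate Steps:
N(b) = 176 (N(b) = -12 + 4*47 = -12 + 188 = 176)
A = 466888577/11936 (A = 8 - ((-39284 + 1/(-11936)) + 176) = 8 - ((-39284 - 1/11936) + 176) = 8 - (-468893825/11936 + 176) = 8 - 1*(-466793089/11936) = 8 + 466793089/11936 = 466888577/11936 ≈ 39116.)
A/(-420234) - 275433/226694 = (466888577/11936)/(-420234) - 275433/226694 = (466888577/11936)*(-1/420234) - 275433*1/226694 = -466888577/5015913024 - 275433/226694 = -743694405506915/568538693531328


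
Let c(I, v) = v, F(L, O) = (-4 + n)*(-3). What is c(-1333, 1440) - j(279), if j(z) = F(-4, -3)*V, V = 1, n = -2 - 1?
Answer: 1419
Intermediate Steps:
n = -3
F(L, O) = 21 (F(L, O) = (-4 - 3)*(-3) = -7*(-3) = 21)
j(z) = 21 (j(z) = 21*1 = 21)
c(-1333, 1440) - j(279) = 1440 - 1*21 = 1440 - 21 = 1419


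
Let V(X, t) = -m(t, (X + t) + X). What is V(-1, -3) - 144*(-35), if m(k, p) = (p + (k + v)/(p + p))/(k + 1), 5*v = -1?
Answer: 251883/50 ≈ 5037.7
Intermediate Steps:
v = -1/5 (v = (1/5)*(-1) = -1/5 ≈ -0.20000)
m(k, p) = (p + (-1/5 + k)/(2*p))/(1 + k) (m(k, p) = (p + (k - 1/5)/(p + p))/(k + 1) = (p + (-1/5 + k)/((2*p)))/(1 + k) = (p + (-1/5 + k)*(1/(2*p)))/(1 + k) = (p + (-1/5 + k)/(2*p))/(1 + k))
V(X, t) = -(-1/10 + (t + 2*X)**2 + t/2)/((1 + t)*(t + 2*X)) (V(X, t) = -(-1/10 + ((X + t) + X)**2 + t/2)/(((X + t) + X)*(1 + t)) = -(-1/10 + (t + 2*X)**2 + t/2)/((t + 2*X)*(1 + t)) = -(-1/10 + (t + 2*X)**2 + t/2)/((1 + t)*(t + 2*X)))
V(-1, -3) - 144*(-35) = (1/10 - (-3 + 2*(-1))**2 - 1/2*(-3))/((1 - 3)*(-3 + 2*(-1))) - 144*(-35) = (1/10 - (-3 - 2)**2 + 3/2)/((-2)*(-3 - 2)) + 5040 = -1/2*(1/10 - 1*(-5)**2 + 3/2)/(-5) + 5040 = -1/2*(-1/5)*(1/10 - 1*25 + 3/2) + 5040 = -1/2*(-1/5)*(1/10 - 25 + 3/2) + 5040 = -1/2*(-1/5)*(-117/5) + 5040 = -117/50 + 5040 = 251883/50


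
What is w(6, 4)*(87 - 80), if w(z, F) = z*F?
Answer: 168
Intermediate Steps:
w(z, F) = F*z
w(6, 4)*(87 - 80) = (4*6)*(87 - 80) = 24*7 = 168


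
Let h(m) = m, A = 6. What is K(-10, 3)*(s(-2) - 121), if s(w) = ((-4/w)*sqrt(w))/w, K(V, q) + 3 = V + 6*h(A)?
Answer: -2783 - 23*I*sqrt(2) ≈ -2783.0 - 32.527*I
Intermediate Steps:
K(V, q) = 33 + V (K(V, q) = -3 + (V + 6*6) = -3 + (V + 36) = -3 + (36 + V) = 33 + V)
s(w) = -4/w**(3/2) (s(w) = (-4/sqrt(w))/w = -4/w**(3/2))
K(-10, 3)*(s(-2) - 121) = (33 - 10)*(-I*sqrt(2) - 121) = 23*(-I*sqrt(2) - 121) = 23*(-121 - I*sqrt(2)) = -2783 - 23*I*sqrt(2)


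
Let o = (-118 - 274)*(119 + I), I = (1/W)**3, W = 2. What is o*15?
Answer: -700455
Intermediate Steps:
I = 1/8 (I = (1/2)**3 = 1/8 ≈ 0.12500)
o = -46697 (o = (-118 - 274)*(119 + 1/8) = -392*953/8 = -46697)
o*15 = -46697*15 = -700455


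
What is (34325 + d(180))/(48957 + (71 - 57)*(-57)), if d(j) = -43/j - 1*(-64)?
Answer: 6189977/8668620 ≈ 0.71407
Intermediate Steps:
d(j) = 64 - 43/j (d(j) = -43/j + 64 = 64 - 43/j)
(34325 + d(180))/(48957 + (71 - 57)*(-57)) = (34325 + (64 - 43/180))/(48957 + (71 - 57)*(-57)) = (34325 + (64 - 43*1/180))/(48957 + 14*(-57)) = (34325 + (64 - 43/180))/(48957 - 798) = (34325 + 11477/180)/48159 = (6189977/180)*(1/48159) = 6189977/8668620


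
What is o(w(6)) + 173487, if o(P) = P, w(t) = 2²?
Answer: 173491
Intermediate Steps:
w(t) = 4
o(w(6)) + 173487 = 4 + 173487 = 173491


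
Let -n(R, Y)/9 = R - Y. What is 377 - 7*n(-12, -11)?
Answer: 314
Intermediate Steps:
n(R, Y) = -9*R + 9*Y (n(R, Y) = -9*(R - Y) = -9*R + 9*Y)
377 - 7*n(-12, -11) = 377 - 7*(-9*(-12) + 9*(-11)) = 377 - 7*(108 - 99) = 377 - 7*9 = 377 - 63 = 314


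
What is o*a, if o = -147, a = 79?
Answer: -11613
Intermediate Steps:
o*a = -147*79 = -11613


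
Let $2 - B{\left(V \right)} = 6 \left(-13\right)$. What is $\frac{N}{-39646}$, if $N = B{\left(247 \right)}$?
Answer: $- \frac{40}{19823} \approx -0.0020179$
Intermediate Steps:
$B{\left(V \right)} = 80$ ($B{\left(V \right)} = 2 - 6 \left(-13\right) = 2 - -78 = 2 + 78 = 80$)
$N = 80$
$\frac{N}{-39646} = \frac{80}{-39646} = 80 \left(- \frac{1}{39646}\right) = - \frac{40}{19823}$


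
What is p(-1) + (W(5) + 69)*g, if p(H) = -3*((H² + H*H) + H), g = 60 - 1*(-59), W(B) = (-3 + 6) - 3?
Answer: 8208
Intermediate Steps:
W(B) = 0 (W(B) = 3 - 3 = 0)
g = 119 (g = 60 + 59 = 119)
p(H) = -6*H² - 3*H (p(H) = -3*((H² + H²) + H) = -3*(2*H² + H) = -3*(H + 2*H²) = -6*H² - 3*H)
p(-1) + (W(5) + 69)*g = -3*(-1)*(1 + 2*(-1)) + (0 + 69)*119 = -3*(-1)*(1 - 2) + 69*119 = -3*(-1)*(-1) + 8211 = -3 + 8211 = 8208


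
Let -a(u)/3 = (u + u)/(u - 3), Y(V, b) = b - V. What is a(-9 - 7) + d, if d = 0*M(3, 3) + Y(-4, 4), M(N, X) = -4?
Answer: 56/19 ≈ 2.9474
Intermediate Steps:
a(u) = -6*u/(-3 + u) (a(u) = -3*(u + u)/(u - 3) = -3*2*u/(-3 + u) = -6*u/(-3 + u))
d = 8 (d = 0*(-4) + (4 - 1*(-4)) = 0 + (4 + 4) = 0 + 8 = 8)
a(-9 - 7) + d = -6*(-9 - 7)/(-3 + (-9 - 7)) + 8 = -6*(-16)/(-3 - 16) + 8 = -6*(-16)/(-19) + 8 = -6*(-16)*(-1/19) + 8 = -96/19 + 8 = 56/19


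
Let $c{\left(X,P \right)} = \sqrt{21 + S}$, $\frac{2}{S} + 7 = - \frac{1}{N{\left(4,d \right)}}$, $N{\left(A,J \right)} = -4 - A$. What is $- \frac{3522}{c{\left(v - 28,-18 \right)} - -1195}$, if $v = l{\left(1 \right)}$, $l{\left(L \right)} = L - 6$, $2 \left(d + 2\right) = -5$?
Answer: $- \frac{115741725}{39270118} + \frac{1761 \sqrt{62645}}{39270118} \approx -2.9361$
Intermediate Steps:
$d = - \frac{9}{2}$ ($d = -2 + \frac{1}{2} \left(-5\right) = -2 - \frac{5}{2} = - \frac{9}{2} \approx -4.5$)
$l{\left(L \right)} = -6 + L$ ($l{\left(L \right)} = L - 6 = -6 + L$)
$v = -5$ ($v = -6 + 1 = -5$)
$S = - \frac{16}{55}$ ($S = \frac{2}{-7 - \frac{1}{-4 - 4}} = \frac{2}{-7 - \frac{1}{-8}} = \frac{2}{-7 - - \frac{1}{8}} = \frac{2}{-7 + \frac{1}{8}} = \frac{2}{- \frac{55}{8}} = 2 \left(- \frac{8}{55}\right) = - \frac{16}{55} \approx -0.29091$)
$c{\left(X,P \right)} = \frac{\sqrt{62645}}{55}$ ($c{\left(X,P \right)} = \sqrt{21 - \frac{16}{55}} = \sqrt{\frac{1139}{55}} = \frac{\sqrt{62645}}{55}$)
$- \frac{3522}{c{\left(v - 28,-18 \right)} - -1195} = - \frac{3522}{\frac{\sqrt{62645}}{55} - -1195} = - \frac{3522}{\frac{\sqrt{62645}}{55} + 1195} = - \frac{3522}{1195 + \frac{\sqrt{62645}}{55}}$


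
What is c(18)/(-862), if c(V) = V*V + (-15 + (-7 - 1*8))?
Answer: -147/431 ≈ -0.34107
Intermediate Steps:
c(V) = -30 + V**2 (c(V) = V**2 + (-15 + (-7 - 8)) = V**2 + (-15 - 15) = V**2 - 30 = -30 + V**2)
c(18)/(-862) = (-30 + 18**2)/(-862) = (-30 + 324)*(-1/862) = 294*(-1/862) = -147/431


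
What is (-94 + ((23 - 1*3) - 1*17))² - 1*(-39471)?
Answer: 47752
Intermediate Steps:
(-94 + ((23 - 1*3) - 1*17))² - 1*(-39471) = (-94 + ((23 - 3) - 17))² + 39471 = (-94 + (20 - 17))² + 39471 = (-94 + 3)² + 39471 = (-91)² + 39471 = 8281 + 39471 = 47752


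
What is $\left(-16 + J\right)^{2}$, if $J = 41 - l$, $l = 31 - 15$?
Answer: $81$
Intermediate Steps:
$l = 16$ ($l = 31 - 15 = 16$)
$J = 25$ ($J = 41 - 16 = 25$)
$\left(-16 + J\right)^{2} = \left(-16 + 25\right)^{2} = 9^{2} = 81$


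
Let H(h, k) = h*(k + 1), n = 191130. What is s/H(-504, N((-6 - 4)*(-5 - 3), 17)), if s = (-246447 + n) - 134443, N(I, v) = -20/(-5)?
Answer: 4744/63 ≈ 75.302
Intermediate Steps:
N(I, v) = 4 (N(I, v) = -20*(-⅕) = 4)
H(h, k) = h*(1 + k)
s = -189760 (s = (-246447 + 191130) - 134443 = -55317 - 134443 = -189760)
s/H(-504, N((-6 - 4)*(-5 - 3), 17)) = -189760*(-1/(504*(1 + 4))) = -189760/((-504*5)) = -189760/(-2520) = -189760*(-1/2520) = 4744/63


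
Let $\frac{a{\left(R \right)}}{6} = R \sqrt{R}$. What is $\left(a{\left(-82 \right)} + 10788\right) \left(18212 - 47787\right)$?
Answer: $-319055100 + 14550900 i \sqrt{82} \approx -3.1905 \cdot 10^{8} + 1.3176 \cdot 10^{8} i$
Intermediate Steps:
$a{\left(R \right)} = 6 R^{\frac{3}{2}}$ ($a{\left(R \right)} = 6 R \sqrt{R} = 6 R^{\frac{3}{2}}$)
$\left(a{\left(-82 \right)} + 10788\right) \left(18212 - 47787\right) = \left(6 \left(-82\right)^{\frac{3}{2}} + 10788\right) \left(18212 - 47787\right) = \left(6 \left(- 82 i \sqrt{82}\right) + 10788\right) \left(-29575\right) = \left(- 492 i \sqrt{82} + 10788\right) \left(-29575\right) = \left(10788 - 492 i \sqrt{82}\right) \left(-29575\right) = -319055100 + 14550900 i \sqrt{82}$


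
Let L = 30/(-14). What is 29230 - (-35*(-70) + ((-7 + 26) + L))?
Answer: 187342/7 ≈ 26763.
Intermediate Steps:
L = -15/7 (L = 30*(-1/14) = -15/7 ≈ -2.1429)
29230 - (-35*(-70) + ((-7 + 26) + L)) = 29230 - (-35*(-70) + ((-7 + 26) - 15/7)) = 29230 - (2450 + (19 - 15/7)) = 29230 - (2450 + 118/7) = 29230 - 1*17268/7 = 29230 - 17268/7 = 187342/7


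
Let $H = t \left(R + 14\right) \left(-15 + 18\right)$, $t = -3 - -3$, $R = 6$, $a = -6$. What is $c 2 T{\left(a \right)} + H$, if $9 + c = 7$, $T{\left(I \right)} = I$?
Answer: $24$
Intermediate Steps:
$c = -2$ ($c = -9 + 7 = -2$)
$t = 0$ ($t = -3 + 3 = 0$)
$H = 0$ ($H = 0 \left(6 + 14\right) \left(-15 + 18\right) = 0 \cdot 20 \cdot 3 = 0 \cdot 60 = 0$)
$c 2 T{\left(a \right)} + H = \left(-2\right) 2 \left(-6\right) + 0 = \left(-4\right) \left(-6\right) + 0 = 24 + 0 = 24$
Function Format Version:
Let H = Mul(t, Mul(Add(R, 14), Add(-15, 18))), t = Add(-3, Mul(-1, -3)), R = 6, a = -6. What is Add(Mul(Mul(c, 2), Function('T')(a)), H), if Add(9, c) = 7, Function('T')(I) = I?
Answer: 24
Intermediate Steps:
c = -2 (c = Add(-9, 7) = -2)
t = 0 (t = Add(-3, 3) = 0)
H = 0 (H = Mul(0, Mul(Add(6, 14), Add(-15, 18))) = Mul(0, Mul(20, 3)) = Mul(0, 60) = 0)
Add(Mul(Mul(c, 2), Function('T')(a)), H) = Add(Mul(Mul(-2, 2), -6), 0) = Add(Mul(-4, -6), 0) = Add(24, 0) = 24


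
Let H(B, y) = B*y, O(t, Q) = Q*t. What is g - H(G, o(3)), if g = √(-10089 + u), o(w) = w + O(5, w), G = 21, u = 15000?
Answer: -378 + √4911 ≈ -307.92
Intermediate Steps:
o(w) = 6*w (o(w) = w + w*5 = w + 5*w = 6*w)
g = √4911 (g = √(-10089 + 15000) = √4911 ≈ 70.078)
g - H(G, o(3)) = √4911 - 21*6*3 = √4911 - 21*18 = √4911 - 1*378 = √4911 - 378 = -378 + √4911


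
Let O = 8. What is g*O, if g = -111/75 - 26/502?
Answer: -76896/6275 ≈ -12.254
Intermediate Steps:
g = -9612/6275 (g = -111*1/75 - 26*1/502 = -37/25 - 13/251 = -9612/6275 ≈ -1.5318)
g*O = -9612/6275*8 = -76896/6275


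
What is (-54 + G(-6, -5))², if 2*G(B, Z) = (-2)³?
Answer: 3364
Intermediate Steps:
G(B, Z) = -4 (G(B, Z) = (½)*(-2)³ = (½)*(-8) = -4)
(-54 + G(-6, -5))² = (-54 - 4)² = (-58)² = 3364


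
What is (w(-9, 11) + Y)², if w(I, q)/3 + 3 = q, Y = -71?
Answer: 2209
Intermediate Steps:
w(I, q) = -9 + 3*q
(w(-9, 11) + Y)² = ((-9 + 3*11) - 71)² = ((-9 + 33) - 71)² = (24 - 71)² = (-47)² = 2209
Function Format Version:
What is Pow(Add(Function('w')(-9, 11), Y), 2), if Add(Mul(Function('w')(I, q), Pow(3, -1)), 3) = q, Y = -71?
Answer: 2209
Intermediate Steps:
Function('w')(I, q) = Add(-9, Mul(3, q))
Pow(Add(Function('w')(-9, 11), Y), 2) = Pow(Add(Add(-9, Mul(3, 11)), -71), 2) = Pow(Add(Add(-9, 33), -71), 2) = Pow(Add(24, -71), 2) = Pow(-47, 2) = 2209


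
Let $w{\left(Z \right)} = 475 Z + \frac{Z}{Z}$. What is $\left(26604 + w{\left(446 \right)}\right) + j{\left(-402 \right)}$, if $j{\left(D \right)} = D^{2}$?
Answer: $400059$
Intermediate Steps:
$w{\left(Z \right)} = 1 + 475 Z$ ($w{\left(Z \right)} = 475 Z + 1 = 1 + 475 Z$)
$\left(26604 + w{\left(446 \right)}\right) + j{\left(-402 \right)} = \left(26604 + \left(1 + 475 \cdot 446\right)\right) + \left(-402\right)^{2} = \left(26604 + \left(1 + 211850\right)\right) + 161604 = \left(26604 + 211851\right) + 161604 = 238455 + 161604 = 400059$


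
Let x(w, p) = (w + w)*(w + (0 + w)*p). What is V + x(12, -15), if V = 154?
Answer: -3878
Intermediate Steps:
x(w, p) = 2*w*(w + p*w) (x(w, p) = (2*w)*(w + w*p) = (2*w)*(w + p*w) = 2*w*(w + p*w))
V + x(12, -15) = 154 + 2*12²*(1 - 15) = 154 + 2*144*(-14) = 154 - 4032 = -3878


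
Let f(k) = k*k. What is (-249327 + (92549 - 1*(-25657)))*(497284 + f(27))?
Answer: -65299962573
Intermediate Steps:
f(k) = k²
(-249327 + (92549 - 1*(-25657)))*(497284 + f(27)) = (-249327 + (92549 - 1*(-25657)))*(497284 + 27²) = (-249327 + (92549 + 25657))*(497284 + 729) = (-249327 + 118206)*498013 = -131121*498013 = -65299962573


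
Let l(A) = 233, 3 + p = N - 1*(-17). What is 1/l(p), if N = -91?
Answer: 1/233 ≈ 0.0042918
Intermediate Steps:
p = -77 (p = -3 + (-91 - 1*(-17)) = -3 + (-91 + 17) = -3 - 74 = -77)
1/l(p) = 1/233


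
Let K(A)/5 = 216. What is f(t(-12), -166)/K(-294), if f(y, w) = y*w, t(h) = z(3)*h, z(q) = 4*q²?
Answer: 332/5 ≈ 66.400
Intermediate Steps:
K(A) = 1080 (K(A) = 5*216 = 1080)
t(h) = 36*h (t(h) = (4*3²)*h = (4*9)*h = 36*h)
f(y, w) = w*y
f(t(-12), -166)/K(-294) = -5976*(-12)/1080 = -166*(-432)*(1/1080) = 71712*(1/1080) = 332/5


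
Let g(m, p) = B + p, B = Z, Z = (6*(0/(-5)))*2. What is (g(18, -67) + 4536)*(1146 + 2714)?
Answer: 17250340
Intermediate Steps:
Z = 0 (Z = (6*(0*(-⅕)))*2 = (6*0)*2 = 0*2 = 0)
B = 0
g(m, p) = p (g(m, p) = 0 + p = p)
(g(18, -67) + 4536)*(1146 + 2714) = (-67 + 4536)*(1146 + 2714) = 4469*3860 = 17250340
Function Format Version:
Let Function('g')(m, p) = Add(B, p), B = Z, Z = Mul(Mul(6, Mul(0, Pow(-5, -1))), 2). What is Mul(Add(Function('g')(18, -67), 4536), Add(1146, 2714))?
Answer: 17250340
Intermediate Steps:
Z = 0 (Z = Mul(Mul(6, Mul(0, Rational(-1, 5))), 2) = Mul(Mul(6, 0), 2) = Mul(0, 2) = 0)
B = 0
Function('g')(m, p) = p (Function('g')(m, p) = Add(0, p) = p)
Mul(Add(Function('g')(18, -67), 4536), Add(1146, 2714)) = Mul(Add(-67, 4536), Add(1146, 2714)) = Mul(4469, 3860) = 17250340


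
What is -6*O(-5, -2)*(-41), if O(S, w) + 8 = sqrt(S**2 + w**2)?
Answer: -1968 + 246*sqrt(29) ≈ -643.25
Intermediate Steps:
O(S, w) = -8 + sqrt(S**2 + w**2)
-6*O(-5, -2)*(-41) = -6*(-8 + sqrt((-5)**2 + (-2)**2))*(-41) = -6*(-8 + sqrt(25 + 4))*(-41) = -6*(-8 + sqrt(29))*(-41) = (48 - 6*sqrt(29))*(-41) = -1968 + 246*sqrt(29)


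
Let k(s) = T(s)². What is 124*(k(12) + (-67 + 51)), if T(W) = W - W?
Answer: -1984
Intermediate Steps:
T(W) = 0
k(s) = 0 (k(s) = 0² = 0)
124*(k(12) + (-67 + 51)) = 124*(0 + (-67 + 51)) = 124*(0 - 16) = 124*(-16) = -1984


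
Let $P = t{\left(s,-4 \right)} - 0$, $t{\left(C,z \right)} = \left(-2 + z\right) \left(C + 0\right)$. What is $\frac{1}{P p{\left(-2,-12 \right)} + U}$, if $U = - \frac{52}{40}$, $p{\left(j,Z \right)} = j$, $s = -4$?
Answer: $- \frac{10}{493} \approx -0.020284$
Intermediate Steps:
$U = - \frac{13}{10}$ ($U = \left(-52\right) \frac{1}{40} = - \frac{13}{10} \approx -1.3$)
$t{\left(C,z \right)} = C \left(-2 + z\right)$ ($t{\left(C,z \right)} = \left(-2 + z\right) C = C \left(-2 + z\right)$)
$P = 24$ ($P = - 4 \left(-2 - 4\right) - 0 = \left(-4\right) \left(-6\right) + 0 = 24 + 0 = 24$)
$\frac{1}{P p{\left(-2,-12 \right)} + U} = \frac{1}{24 \left(-2\right) - \frac{13}{10}} = \frac{1}{-48 - \frac{13}{10}} = \frac{1}{- \frac{493}{10}} = - \frac{10}{493}$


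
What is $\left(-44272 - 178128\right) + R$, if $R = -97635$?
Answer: $-320035$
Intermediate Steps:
$\left(-44272 - 178128\right) + R = \left(-44272 - 178128\right) - 97635 = -222400 - 97635 = -320035$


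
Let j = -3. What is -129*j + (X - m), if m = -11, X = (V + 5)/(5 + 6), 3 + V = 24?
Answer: 4404/11 ≈ 400.36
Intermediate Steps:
V = 21 (V = -3 + 24 = 21)
X = 26/11 (X = (21 + 5)/(5 + 6) = 26/11 ≈ 2.3636)
-129*j + (X - m) = -129*(-3) + (26/11 - 1*(-11)) = 387 + (26/11 + 11) = 387 + 147/11 = 4404/11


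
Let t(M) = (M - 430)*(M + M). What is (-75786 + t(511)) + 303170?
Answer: 310166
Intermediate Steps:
t(M) = 2*M*(-430 + M) (t(M) = (-430 + M)*(2*M) = 2*M*(-430 + M))
(-75786 + t(511)) + 303170 = (-75786 + 2*511*(-430 + 511)) + 303170 = (-75786 + 2*511*81) + 303170 = (-75786 + 82782) + 303170 = 6996 + 303170 = 310166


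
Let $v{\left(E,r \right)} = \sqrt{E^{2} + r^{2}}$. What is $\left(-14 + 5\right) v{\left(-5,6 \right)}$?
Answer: $- 9 \sqrt{61} \approx -70.292$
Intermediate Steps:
$\left(-14 + 5\right) v{\left(-5,6 \right)} = \left(-14 + 5\right) \sqrt{\left(-5\right)^{2} + 6^{2}} = - 9 \sqrt{25 + 36} = - 9 \sqrt{61}$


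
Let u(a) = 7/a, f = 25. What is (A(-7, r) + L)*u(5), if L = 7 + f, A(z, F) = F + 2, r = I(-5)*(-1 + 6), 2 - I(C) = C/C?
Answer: 273/5 ≈ 54.600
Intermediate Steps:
I(C) = 1 (I(C) = 2 - C/C = 2 - 1*1 = 2 - 1 = 1)
r = 5 (r = 1*(-1 + 6) = 1*5 = 5)
A(z, F) = 2 + F
L = 32 (L = 7 + 25 = 32)
(A(-7, r) + L)*u(5) = ((2 + 5) + 32)*(7/5) = (7 + 32)*(7*(⅕)) = 39*(7/5) = 273/5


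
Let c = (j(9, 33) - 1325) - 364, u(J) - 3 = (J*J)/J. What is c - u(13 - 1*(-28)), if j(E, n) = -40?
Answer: -1773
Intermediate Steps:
u(J) = 3 + J (u(J) = 3 + (J*J)/J = 3 + J²/J = 3 + J)
c = -1729 (c = (-40 - 1325) - 364 = -1365 - 364 = -1729)
c - u(13 - 1*(-28)) = -1729 - (3 + (13 - 1*(-28))) = -1729 - (3 + (13 + 28)) = -1729 - (3 + 41) = -1729 - 1*44 = -1729 - 44 = -1773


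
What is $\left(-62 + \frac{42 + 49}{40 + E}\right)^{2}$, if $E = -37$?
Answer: $\frac{9025}{9} \approx 1002.8$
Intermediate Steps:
$\left(-62 + \frac{42 + 49}{40 + E}\right)^{2} = \left(-62 + \frac{42 + 49}{40 - 37}\right)^{2} = \left(-62 + \frac{91}{3}\right)^{2} = \left(- \frac{95}{3}\right)^{2} = \frac{9025}{9}$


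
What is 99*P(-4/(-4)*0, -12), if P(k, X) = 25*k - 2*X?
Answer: 2376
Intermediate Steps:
P(k, X) = -2*X + 25*k
99*P(-4/(-4)*0, -12) = 99*(-2*(-12) + 25*(-4/(-4)*0)) = 99*(24 + 25*(-4*(-1/4)*0)) = 99*(24 + 25*(1*0)) = 99*(24 + 25*0) = 99*(24 + 0) = 99*24 = 2376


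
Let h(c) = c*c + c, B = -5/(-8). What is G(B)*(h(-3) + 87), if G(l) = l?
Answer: 465/8 ≈ 58.125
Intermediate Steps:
B = 5/8 (B = -5*(-1/8) = 5/8 ≈ 0.62500)
h(c) = c + c**2 (h(c) = c**2 + c = c + c**2)
G(B)*(h(-3) + 87) = 5*(-3*(1 - 3) + 87)/8 = 5*(-3*(-2) + 87)/8 = 5*(6 + 87)/8 = (5/8)*93 = 465/8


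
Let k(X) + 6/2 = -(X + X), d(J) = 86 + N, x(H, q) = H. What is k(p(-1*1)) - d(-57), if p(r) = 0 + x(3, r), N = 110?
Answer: -205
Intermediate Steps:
p(r) = 3 (p(r) = 0 + 3 = 3)
d(J) = 196 (d(J) = 86 + 110 = 196)
k(X) = -3 - 2*X (k(X) = -3 - (X + X) = -3 - 2*X)
k(p(-1*1)) - d(-57) = (-3 - 2*3) - 1*196 = (-3 - 6) - 196 = -9 - 196 = -205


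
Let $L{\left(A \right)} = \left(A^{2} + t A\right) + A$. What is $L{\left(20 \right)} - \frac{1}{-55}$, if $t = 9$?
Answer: $\frac{33001}{55} \approx 600.02$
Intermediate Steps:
$L{\left(A \right)} = A^{2} + 10 A$ ($L{\left(A \right)} = \left(A^{2} + 9 A\right) + A = A^{2} + 10 A$)
$L{\left(20 \right)} - \frac{1}{-55} = 20 \left(10 + 20\right) - \frac{1}{-55} = 20 \cdot 30 - - \frac{1}{55} = 600 + \frac{1}{55} = \frac{33001}{55}$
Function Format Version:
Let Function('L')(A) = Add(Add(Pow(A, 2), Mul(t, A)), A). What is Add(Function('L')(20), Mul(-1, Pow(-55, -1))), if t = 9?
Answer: Rational(33001, 55) ≈ 600.02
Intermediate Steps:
Function('L')(A) = Add(Pow(A, 2), Mul(10, A)) (Function('L')(A) = Add(Add(Pow(A, 2), Mul(9, A)), A) = Add(Pow(A, 2), Mul(10, A)))
Add(Function('L')(20), Mul(-1, Pow(-55, -1))) = Add(Mul(20, Add(10, 20)), Mul(-1, Pow(-55, -1))) = Add(Mul(20, 30), Mul(-1, Rational(-1, 55))) = Add(600, Rational(1, 55)) = Rational(33001, 55)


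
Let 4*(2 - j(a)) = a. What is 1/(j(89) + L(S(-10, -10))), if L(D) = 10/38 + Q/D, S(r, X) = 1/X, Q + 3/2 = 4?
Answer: -76/3419 ≈ -0.022229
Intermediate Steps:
Q = 5/2 (Q = -3/2 + 4 = 5/2 ≈ 2.5000)
L(D) = 5/19 + 5/(2*D) (L(D) = 10/38 + 5/(2*D) = 10*(1/38) + 5/(2*D) = 5/19 + 5/(2*D))
j(a) = 2 - a/4
1/(j(89) + L(S(-10, -10))) = 1/((2 - 1/4*89) + 5*(19 + 2/(-10))/(38*(1/(-10)))) = 1/((2 - 89/4) + 5*(19 + 2*(-1/10))/(38*(-1/10))) = 1/(-81/4 + (5/38)*(-10)*(19 - 1/5)) = 1/(-81/4 + (5/38)*(-10)*(94/5)) = 1/(-81/4 - 470/19) = 1/(-3419/76) = -76/3419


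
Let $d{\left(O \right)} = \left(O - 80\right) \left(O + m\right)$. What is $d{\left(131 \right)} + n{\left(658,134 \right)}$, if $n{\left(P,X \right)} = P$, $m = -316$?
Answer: $-8777$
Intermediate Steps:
$d{\left(O \right)} = \left(-316 + O\right) \left(-80 + O\right)$ ($d{\left(O \right)} = \left(O - 80\right) \left(O - 316\right) = \left(-80 + O\right) \left(-316 + O\right) = \left(-316 + O\right) \left(-80 + O\right)$)
$d{\left(131 \right)} + n{\left(658,134 \right)} = \left(25280 + 131^{2} - 51876\right) + 658 = \left(25280 + 17161 - 51876\right) + 658 = -9435 + 658 = -8777$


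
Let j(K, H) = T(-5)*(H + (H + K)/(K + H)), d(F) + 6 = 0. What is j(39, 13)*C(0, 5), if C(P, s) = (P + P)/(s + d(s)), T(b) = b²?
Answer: 0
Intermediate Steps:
d(F) = -6 (d(F) = -6 + 0 = -6)
C(P, s) = 2*P/(-6 + s) (C(P, s) = (P + P)/(s - 6) = (2*P)/(-6 + s) = 2*P/(-6 + s))
j(K, H) = 25 + 25*H (j(K, H) = (-5)²*(H + (H + K)/(K + H)) = 25*(H + (H + K)/(H + K)) = 25*(H + 1) = 25*(1 + H) = 25 + 25*H)
j(39, 13)*C(0, 5) = (25 + 25*13)*(2*0/(-6 + 5)) = (25 + 325)*(2*0/(-1)) = 350*(2*0*(-1)) = 350*0 = 0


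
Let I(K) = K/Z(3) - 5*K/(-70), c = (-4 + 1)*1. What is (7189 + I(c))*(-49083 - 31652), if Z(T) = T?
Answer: -8124282315/14 ≈ -5.8031e+8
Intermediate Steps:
c = -3 (c = -3*1 = -3)
I(K) = 17*K/42 (I(K) = K/3 - 5*K/(-70) = K*(⅓) - 5*K*(-1/70) = K/3 + K/14 = 17*K/42)
(7189 + I(c))*(-49083 - 31652) = (7189 + (17/42)*(-3))*(-49083 - 31652) = (7189 - 17/14)*(-80735) = (100629/14)*(-80735) = -8124282315/14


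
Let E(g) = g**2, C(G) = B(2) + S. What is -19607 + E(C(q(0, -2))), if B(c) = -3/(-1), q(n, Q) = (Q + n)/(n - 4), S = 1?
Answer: -19591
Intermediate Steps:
q(n, Q) = (Q + n)/(-4 + n)
B(c) = 3 (B(c) = -3*(-1) = 3)
C(G) = 4 (C(G) = 3 + 1 = 4)
-19607 + E(C(q(0, -2))) = -19607 + 4**2 = -19607 + 16 = -19591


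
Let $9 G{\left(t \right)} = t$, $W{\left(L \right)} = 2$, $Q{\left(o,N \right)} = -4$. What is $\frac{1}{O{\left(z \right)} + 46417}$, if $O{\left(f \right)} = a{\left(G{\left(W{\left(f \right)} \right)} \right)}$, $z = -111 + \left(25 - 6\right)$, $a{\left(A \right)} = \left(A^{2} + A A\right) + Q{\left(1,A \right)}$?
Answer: $\frac{81}{3759461} \approx 2.1546 \cdot 10^{-5}$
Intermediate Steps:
$G{\left(t \right)} = \frac{t}{9}$
$a{\left(A \right)} = -4 + 2 A^{2}$ ($a{\left(A \right)} = \left(A^{2} + A A\right) - 4 = \left(A^{2} + A^{2}\right) - 4 = 2 A^{2} - 4 = -4 + 2 A^{2}$)
$z = -92$ ($z = -111 + 19 = -92$)
$O{\left(f \right)} = - \frac{316}{81}$ ($O{\left(f \right)} = -4 + 2 \left(\frac{1}{9} \cdot 2\right)^{2} = -4 + 2 \left(\frac{2}{9}\right)^{2} = -4 + 2 \cdot \frac{4}{81} = -4 + \frac{8}{81} = - \frac{316}{81}$)
$\frac{1}{O{\left(z \right)} + 46417} = \frac{1}{- \frac{316}{81} + 46417} = \frac{1}{\frac{3759461}{81}} = \frac{81}{3759461}$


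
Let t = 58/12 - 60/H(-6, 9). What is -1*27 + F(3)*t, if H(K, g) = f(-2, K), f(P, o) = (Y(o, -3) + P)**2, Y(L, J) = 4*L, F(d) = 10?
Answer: 10366/507 ≈ 20.446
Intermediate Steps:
f(P, o) = (P + 4*o)**2 (f(P, o) = (4*o + P)**2 = (P + 4*o)**2)
H(K, g) = (-2 + 4*K)**2
t = 4811/1014 (t = 58/12 - 60*1/(4*(-1 + 2*(-6))**2) = 58*(1/12) - 60*1/(4*(-1 - 12)**2) = 29/6 - 60/(4*(-13)**2) = 29/6 - 60/(4*169) = 29/6 - 60/676 = 29/6 - 60*1/676 = 29/6 - 15/169 = 4811/1014 ≈ 4.7446)
-1*27 + F(3)*t = -1*27 + 10*(4811/1014) = -27 + 24055/507 = 10366/507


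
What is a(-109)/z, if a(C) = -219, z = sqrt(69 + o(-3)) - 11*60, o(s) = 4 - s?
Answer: 36135/108881 + 219*sqrt(19)/217762 ≈ 0.33626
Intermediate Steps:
z = -660 + 2*sqrt(19) (z = sqrt(69 + (4 - 1*(-3))) - 11*60 = sqrt(69 + (4 + 3)) - 660 = sqrt(69 + 7) - 660 = sqrt(76) - 660 = 2*sqrt(19) - 660 = -660 + 2*sqrt(19) ≈ -651.28)
a(-109)/z = -219/(-660 + 2*sqrt(19))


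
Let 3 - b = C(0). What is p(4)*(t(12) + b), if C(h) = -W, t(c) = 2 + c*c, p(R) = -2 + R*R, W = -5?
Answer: 2016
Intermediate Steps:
p(R) = -2 + R²
t(c) = 2 + c²
C(h) = 5 (C(h) = -1*(-5) = 5)
b = -2 (b = 3 - 1*5 = 3 - 5 = -2)
p(4)*(t(12) + b) = (-2 + 4²)*((2 + 12²) - 2) = (-2 + 16)*((2 + 144) - 2) = 14*(146 - 2) = 14*144 = 2016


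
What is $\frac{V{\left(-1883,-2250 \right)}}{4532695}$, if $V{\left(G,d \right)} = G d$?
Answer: $\frac{847350}{906539} \approx 0.93471$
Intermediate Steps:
$\frac{V{\left(-1883,-2250 \right)}}{4532695} = \frac{\left(-1883\right) \left(-2250\right)}{4532695} = 4236750 \cdot \frac{1}{4532695} = \frac{847350}{906539}$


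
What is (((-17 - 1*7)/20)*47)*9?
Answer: -2538/5 ≈ -507.60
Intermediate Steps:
(((-17 - 1*7)/20)*47)*9 = (((-17 - 7)*(1/20))*47)*9 = (-24*1/20*47)*9 = -6/5*47*9 = -282/5*9 = -2538/5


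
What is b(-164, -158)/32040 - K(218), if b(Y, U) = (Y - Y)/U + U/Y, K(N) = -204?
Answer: 535965199/2627280 ≈ 204.00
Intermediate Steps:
b(Y, U) = U/Y (b(Y, U) = 0/U + U/Y = 0 + U/Y = U/Y)
b(-164, -158)/32040 - K(218) = -158/(-164)/32040 - 1*(-204) = -158*(-1/164)*(1/32040) + 204 = (79/82)*(1/32040) + 204 = 79/2627280 + 204 = 535965199/2627280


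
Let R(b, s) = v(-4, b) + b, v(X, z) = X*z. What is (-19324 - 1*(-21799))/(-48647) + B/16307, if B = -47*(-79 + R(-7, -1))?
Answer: 92251897/793286629 ≈ 0.11629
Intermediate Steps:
R(b, s) = -3*b (R(b, s) = -4*b + b = -3*b)
B = 2726 (B = -47*(-79 - 3*(-7)) = -47*(-79 + 21) = -47*(-58) = 2726)
(-19324 - 1*(-21799))/(-48647) + B/16307 = (-19324 - 1*(-21799))/(-48647) + 2726/16307 = (-19324 + 21799)*(-1/48647) + 2726*(1/16307) = 2475*(-1/48647) + 2726/16307 = -2475/48647 + 2726/16307 = 92251897/793286629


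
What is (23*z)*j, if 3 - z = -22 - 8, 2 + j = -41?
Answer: -32637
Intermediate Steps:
j = -43 (j = -2 - 41 = -43)
z = 33 (z = 3 - (-22 - 8) = 3 - 1*(-30) = 3 + 30 = 33)
(23*z)*j = (23*33)*(-43) = 759*(-43) = -32637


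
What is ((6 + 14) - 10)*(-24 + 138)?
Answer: 1140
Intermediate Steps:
((6 + 14) - 10)*(-24 + 138) = (20 - 10)*114 = 10*114 = 1140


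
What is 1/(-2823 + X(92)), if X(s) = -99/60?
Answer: -20/56493 ≈ -0.00035403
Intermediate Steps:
X(s) = -33/20 (X(s) = -99*1/60 = -33/20)
1/(-2823 + X(92)) = 1/(-2823 - 33/20) = 1/(-56493/20) = -20/56493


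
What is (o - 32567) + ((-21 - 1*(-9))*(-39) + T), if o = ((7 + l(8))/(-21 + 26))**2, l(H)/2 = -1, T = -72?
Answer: -32170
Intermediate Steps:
l(H) = -2 (l(H) = 2*(-1) = -2)
o = 1 (o = ((7 - 2)/(-21 + 26))**2 = (5/5)**2 = (5*(1/5))**2 = 1**2 = 1)
(o - 32567) + ((-21 - 1*(-9))*(-39) + T) = (1 - 32567) + ((-21 - 1*(-9))*(-39) - 72) = -32566 + ((-21 + 9)*(-39) - 72) = -32566 + (-12*(-39) - 72) = -32566 + (468 - 72) = -32566 + 396 = -32170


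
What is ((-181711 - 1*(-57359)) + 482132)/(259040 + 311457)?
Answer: 357780/570497 ≈ 0.62714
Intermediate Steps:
((-181711 - 1*(-57359)) + 482132)/(259040 + 311457) = ((-181711 + 57359) + 482132)/570497 = (-124352 + 482132)*(1/570497) = 357780*(1/570497) = 357780/570497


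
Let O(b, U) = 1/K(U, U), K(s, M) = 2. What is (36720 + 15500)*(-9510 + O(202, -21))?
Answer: -496586090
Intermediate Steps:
O(b, U) = 1/2
(36720 + 15500)*(-9510 + O(202, -21)) = (36720 + 15500)*(-9510 + 1/2) = 52220*(-19019/2) = -496586090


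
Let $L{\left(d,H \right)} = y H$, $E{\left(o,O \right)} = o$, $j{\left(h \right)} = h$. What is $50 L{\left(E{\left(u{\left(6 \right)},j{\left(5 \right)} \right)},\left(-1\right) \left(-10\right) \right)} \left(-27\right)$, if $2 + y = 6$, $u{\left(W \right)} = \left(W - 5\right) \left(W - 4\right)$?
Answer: $-54000$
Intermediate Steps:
$u{\left(W \right)} = \left(-5 + W\right) \left(-4 + W\right)$
$y = 4$ ($y = -2 + 6 = 4$)
$L{\left(d,H \right)} = 4 H$
$50 L{\left(E{\left(u{\left(6 \right)},j{\left(5 \right)} \right)},\left(-1\right) \left(-10\right) \right)} \left(-27\right) = 50 \cdot 4 \left(\left(-1\right) \left(-10\right)\right) \left(-27\right) = 50 \cdot 4 \cdot 10 \left(-27\right) = 50 \cdot 40 \left(-27\right) = 2000 \left(-27\right) = -54000$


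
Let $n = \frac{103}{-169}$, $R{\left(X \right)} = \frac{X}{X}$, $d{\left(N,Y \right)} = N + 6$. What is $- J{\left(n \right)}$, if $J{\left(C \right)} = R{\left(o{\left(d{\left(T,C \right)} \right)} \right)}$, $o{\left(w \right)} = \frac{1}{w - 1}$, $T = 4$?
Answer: $-1$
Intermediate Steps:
$d{\left(N,Y \right)} = 6 + N$
$o{\left(w \right)} = \frac{1}{-1 + w}$
$R{\left(X \right)} = 1$
$n = - \frac{103}{169}$ ($n = 103 \left(- \frac{1}{169}\right) = - \frac{103}{169} \approx -0.60947$)
$J{\left(C \right)} = 1$
$- J{\left(n \right)} = \left(-1\right) 1 = -1$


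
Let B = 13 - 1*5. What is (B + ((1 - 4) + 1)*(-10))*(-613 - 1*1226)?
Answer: -51492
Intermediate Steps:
B = 8 (B = 13 - 5 = 8)
(B + ((1 - 4) + 1)*(-10))*(-613 - 1*1226) = (8 + ((1 - 4) + 1)*(-10))*(-613 - 1*1226) = (8 + (-3 + 1)*(-10))*(-613 - 1226) = (8 - 2*(-10))*(-1839) = (8 + 20)*(-1839) = 28*(-1839) = -51492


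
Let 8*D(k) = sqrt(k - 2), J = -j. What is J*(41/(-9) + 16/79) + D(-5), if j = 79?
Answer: 3095/9 + I*sqrt(7)/8 ≈ 343.89 + 0.33072*I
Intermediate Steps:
J = -79 (J = -1*79 = -79)
D(k) = sqrt(-2 + k)/8 (D(k) = sqrt(k - 2)/8 = sqrt(-2 + k)/8)
J*(41/(-9) + 16/79) + D(-5) = -79*(41/(-9) + 16/79) + sqrt(-2 - 5)/8 = -79*(41*(-1/9) + 16*(1/79)) + sqrt(-7)/8 = -79*(-41/9 + 16/79) + (I*sqrt(7))/8 = -79*(-3095/711) + I*sqrt(7)/8 = 3095/9 + I*sqrt(7)/8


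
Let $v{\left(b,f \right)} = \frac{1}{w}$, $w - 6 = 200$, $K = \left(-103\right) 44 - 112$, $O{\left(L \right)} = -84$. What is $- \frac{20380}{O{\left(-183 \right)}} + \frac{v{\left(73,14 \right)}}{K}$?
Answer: $\frac{1624734353}{6696648} \approx 242.62$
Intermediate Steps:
$K = -4644$ ($K = -4532 - 112 = -4644$)
$w = 206$ ($w = 6 + 200 = 206$)
$v{\left(b,f \right)} = \frac{1}{206}$
$- \frac{20380}{O{\left(-183 \right)}} + \frac{v{\left(73,14 \right)}}{K} = - \frac{20380}{-84} + \frac{1}{206 \left(-4644\right)} = \left(-20380\right) \left(- \frac{1}{84}\right) + \frac{1}{206} \left(- \frac{1}{4644}\right) = \frac{5095}{21} - \frac{1}{956664} = \frac{1624734353}{6696648}$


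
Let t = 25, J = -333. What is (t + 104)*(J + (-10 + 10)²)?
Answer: -42957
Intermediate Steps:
(t + 104)*(J + (-10 + 10)²) = (25 + 104)*(-333 + (-10 + 10)²) = 129*(-333 + 0²) = 129*(-333 + 0) = 129*(-333) = -42957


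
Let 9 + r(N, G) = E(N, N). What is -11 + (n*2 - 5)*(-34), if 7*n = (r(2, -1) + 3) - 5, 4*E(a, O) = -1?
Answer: 1878/7 ≈ 268.29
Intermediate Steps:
E(a, O) = -1/4 (E(a, O) = (1/4)*(-1) = -1/4)
r(N, G) = -37/4 (r(N, G) = -9 - 1/4 = -37/4)
n = -45/28 (n = ((-37/4 + 3) - 5)/7 = (-25/4 - 5)/7 = (1/7)*(-45/4) = -45/28 ≈ -1.6071)
-11 + (n*2 - 5)*(-34) = -11 + (-45/28*2 - 5)*(-34) = -11 + (-45/14 - 5)*(-34) = -11 - 115/14*(-34) = -11 + 1955/7 = 1878/7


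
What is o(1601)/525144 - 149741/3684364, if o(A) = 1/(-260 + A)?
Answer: -26362579856675/648648957631464 ≈ -0.040642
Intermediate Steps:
o(1601)/525144 - 149741/3684364 = 1/((-260 + 1601)*525144) - 149741/3684364 = (1/525144)/1341 - 149741*1/3684364 = (1/1341)*(1/525144) - 149741/3684364 = 1/704218104 - 149741/3684364 = -26362579856675/648648957631464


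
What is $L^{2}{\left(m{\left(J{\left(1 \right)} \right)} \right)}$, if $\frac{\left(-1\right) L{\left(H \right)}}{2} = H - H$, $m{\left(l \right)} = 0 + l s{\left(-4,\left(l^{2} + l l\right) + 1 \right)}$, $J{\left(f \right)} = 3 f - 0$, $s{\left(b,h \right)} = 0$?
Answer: $0$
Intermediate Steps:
$J{\left(f \right)} = 3 f$ ($J{\left(f \right)} = 3 f + 0 = 3 f$)
$m{\left(l \right)} = 0$ ($m{\left(l \right)} = 0 + l 0 = 0 + 0 = 0$)
$L{\left(H \right)} = 0$ ($L{\left(H \right)} = - 2 \left(H - H\right) = \left(-2\right) 0 = 0$)
$L^{2}{\left(m{\left(J{\left(1 \right)} \right)} \right)} = 0^{2} = 0$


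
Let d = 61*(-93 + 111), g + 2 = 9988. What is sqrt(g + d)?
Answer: 2*sqrt(2771) ≈ 105.28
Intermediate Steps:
g = 9986 (g = -2 + 9988 = 9986)
d = 1098 (d = 61*18 = 1098)
sqrt(g + d) = sqrt(9986 + 1098) = sqrt(11084) = 2*sqrt(2771)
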